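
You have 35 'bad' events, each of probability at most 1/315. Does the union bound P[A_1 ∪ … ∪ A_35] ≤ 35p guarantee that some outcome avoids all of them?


Union bound: P[∪_{i=1}^{35} A_i] ≤ Σ_i P[A_i] ≤ 35·p = 35·(1/315) = 1/9.
Numerically: 1/9 ≈ 0.111.
Is 1/9 < 1? YES.
Since P[∪ A_i] ≤ 1/9 < 1, the complement has P[∩ A_i^c] ≥ 1 − 1/9 = 8/9 > 0, so some outcome avoids every A_i.

35·p = 1/9 ≈ 0.111; existence CERTIFIED by the union bound.


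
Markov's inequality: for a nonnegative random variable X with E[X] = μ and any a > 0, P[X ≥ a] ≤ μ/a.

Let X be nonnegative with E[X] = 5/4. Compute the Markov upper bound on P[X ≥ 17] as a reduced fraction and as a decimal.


μ = E[X] = 5/4, a = 17.
Markov: P[X ≥ 17] ≤ μ/a = (5/4)/17 = 5/68.
Numerically: ≈ 0.07353.
(Since a = 17 > μ = 1.25000, the bound 5/68 is < 1 and informative.)

P[X ≥ 17] ≤ 5/68 ≈ 0.07353.


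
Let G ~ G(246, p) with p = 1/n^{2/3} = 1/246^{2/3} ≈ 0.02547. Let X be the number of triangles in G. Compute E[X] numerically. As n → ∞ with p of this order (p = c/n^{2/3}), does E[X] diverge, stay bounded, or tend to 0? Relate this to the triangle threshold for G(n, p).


Number of potential triangles: C(246, 3) = 2450980.
Each occurs with probability p³ ≈ (0.02547)³ ≈ 1.652456e-05.
By linearity: E[X] = C(246, 3)·p³ ≈ 2450980 · 1.652456e-05 ≈ 40.5014.
Since α = 2/3 < 1, p = c/n^{2/3} ≫ 1/n is above the triangle threshold p ~ 1/n. Asymptotically E[X] ~ (c³/6)·n^{3(1−α)} = (1³/6)·n^{1} → ∞; triangles are abundant w.h.p.

E[X] ≈ 40.5014; in regime p = Θ(1/n^{2/3}) E[X] diverges (above the triangle threshold p ~ 1/n).


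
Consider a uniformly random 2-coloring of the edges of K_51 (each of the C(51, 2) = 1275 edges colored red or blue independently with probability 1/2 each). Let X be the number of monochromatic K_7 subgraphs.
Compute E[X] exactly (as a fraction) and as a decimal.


Let X = Σ_S X_S over the C(51, 7) = 115775100 subsets S of size 7, where X_S = 1 if the K_7 on S is monochromatic.
For a fixed S, the K_7 on S has C(7, 2) = 21 edges. P[all 21 edges red] = (1/2)^21, and likewise for blue, so P[monochromatic] = 2·(1/2)^21 = 2^{1 − 21} = 1/1048576.
Summing: E[X] = C(51, 7) · 2^{1 − 21} = 115775100 · 1/1048576 = 28943775/262144.
Numerically: E[X] ≈ 110.412.

E[X] = C(51,7)·2^(1−C(7,2)) = 28943775/262144 ≈ 110.412.


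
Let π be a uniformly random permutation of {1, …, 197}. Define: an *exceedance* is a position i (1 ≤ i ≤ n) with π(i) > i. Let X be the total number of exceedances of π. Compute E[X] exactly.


Write X = Σ_{i=1}^{197} X_i, where X_i = 1_{π(i) > i}.
For each fixed i, π(i) is uniform over {1, …, 197} (marginal of a uniform permutation), so P[π(i) > i] = (n − i)/n. Summing: Σ_{i=1}^{197} (n − i)/n = (0 + 1 + … + 196)/197 = 197(197 − 1)/(2·197) = (197 − 1)/2.
Hence E[X] = Σ_{i=1}^{197} (197 − i)/197 = 98 ≈ 98.000.

E[X] = 98 = 98.000.


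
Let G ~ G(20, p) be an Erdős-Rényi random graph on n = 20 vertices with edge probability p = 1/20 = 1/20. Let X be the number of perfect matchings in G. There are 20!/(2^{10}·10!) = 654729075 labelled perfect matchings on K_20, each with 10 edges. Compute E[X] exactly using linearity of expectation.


K_20 has 20!/(2^{10}·10!) = 654729075 labelled perfect matchings.
For each such perfect matching H, let X_H = 1 if all 10 edges of H are present in G. Then P[X_H = 1] = p^{10} = (1/20)^{10} = 1/10240000000000.
Summing the indicators: E[X] = Σ_H E[X_H] = 654729075 · p^{10} = 654729075 · 1/10240000000000 = 26189163/409600000000.
Numerically: E[X] ≈ 6.39384e-05.

E[X] = 654729075 · (1/20)^{10} = 26189163/409600000000 ≈ 6.39384e-05.


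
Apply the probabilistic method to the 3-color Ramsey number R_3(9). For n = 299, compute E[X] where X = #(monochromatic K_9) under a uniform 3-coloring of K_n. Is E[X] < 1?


E[X] = C(299, 9) · 3^{1 − 36} = 46610674441390059 · 3^{−35} = 46610674441390059/50031545098999707.
As a reduced fraction: E[X] = 15536891480463353/16677181699666569 ≈ 0.9316.
Is E[X] < 1? YES.
Since E[X] < 1, there exists a 3-coloring of K_{299} with no monochromatic K_9; hence R_3(9) > 299.

E[X] = 15536891480463353/16677181699666569 ≈ 0.9316; E[X] < 1, so R_3(9) > 299.


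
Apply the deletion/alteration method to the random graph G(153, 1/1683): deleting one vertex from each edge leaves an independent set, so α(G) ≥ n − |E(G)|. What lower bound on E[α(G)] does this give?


E[|E(G)|] = C(153, 2)·p = 11628 · (1/1683) = 76/11.
E[α(G)] ≥ n − E[|E(G)|] = 153 − 76/11 = 1607/11.
Numerically: ≈ 146.09091.
(This is only a lower bound; the true E[α(G)] may be larger.)

E[α(G)] ≥ 1607/11 ≈ 146.09091.


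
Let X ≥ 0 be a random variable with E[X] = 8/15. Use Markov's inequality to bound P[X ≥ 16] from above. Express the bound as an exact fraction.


μ = E[X] = 8/15, a = 16.
Markov: P[X ≥ 16] ≤ μ/a = (8/15)/16 = 1/30.
Numerically: ≈ 0.0333.
(Since a = 16 > μ = 0.5333, the bound 1/30 is < 1 and informative.)

P[X ≥ 16] ≤ 1/30 ≈ 0.0333.


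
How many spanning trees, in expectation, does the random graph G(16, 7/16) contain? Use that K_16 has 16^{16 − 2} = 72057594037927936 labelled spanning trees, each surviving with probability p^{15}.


K_16 has 16^{16 − 2} = 72057594037927936 labelled spanning trees.
For each such spanning tree H, let X_H = 1 if all 15 edges of H are present in G. Then P[X_H = 1] = p^{15} = (7/16)^{15} = 4747561509943/1152921504606846976.
Summing the indicators: E[X] = Σ_H E[X_H] = 72057594037927936 · p^{15} = 72057594037927936 · 4747561509943/1152921504606846976 = 4747561509943/16.
Numerically: E[X] ≈ 2.9672e+11.

E[X] = 72057594037927936 · (7/16)^{15} = 4747561509943/16 ≈ 2.9672e+11.


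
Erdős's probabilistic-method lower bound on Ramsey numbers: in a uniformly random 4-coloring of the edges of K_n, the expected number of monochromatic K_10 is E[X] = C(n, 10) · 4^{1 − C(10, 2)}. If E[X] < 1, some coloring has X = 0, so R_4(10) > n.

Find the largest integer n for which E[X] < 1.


We need C(n, 10) · 4^{1 − 45} < 1, i.e. C(n, 10) < 4^{45 − 1} = 309485009821345068724781056.
Check values of n near the boundary:
  n = 2017: C(2017, 10) = 300324964434452596180990448; 300324964434452596180990448 < 309485009821345068724781056? YES
  n = 2018: C(2018, 10) = 301820606687612220663963508; 301820606687612220663963508 < 309485009821345068724781056? YES
  n = 2019: C(2019, 10) = 303322949179835278009229628; 303322949179835278009229628 < 309485009821345068724781056? YES
  n = 2020: C(2020, 10) = 304832018578739931133653656; 304832018578739931133653656 < 309485009821345068724781056? YES
  n = 2021: C(2021, 10) = 306347841644770462864800616; 306347841644770462864800616 < 309485009821345068724781056? YES
  n = 2022: C(2022, 10) = 307870445231474093395937796; 307870445231474093395937796 < 309485009821345068724781056? YES
  n = 2023: C(2023, 10) = 309399856285778485315440716; 309399856285778485315440716 < 309485009821345068724781056? YES
  n = 2024: C(2024, 10) = 310936101848269937576192656; 310936101848269937576192656 < 309485009821345068724781056? NO
The largest n with C(n, 10) < 309485009821345068724781056 is n = 2023 (where E[X] = 77349964071444621328860179/77371252455336267181195264 ≈ 0.999725). Hence R_4(10) > 2023, i.e. R_4(10) ≥ 2024.

Largest n = 2023; hence R_4(10) > 2023.


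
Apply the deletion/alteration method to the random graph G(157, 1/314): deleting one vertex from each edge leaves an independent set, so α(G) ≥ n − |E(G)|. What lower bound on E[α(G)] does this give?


E[|E(G)|] = C(157, 2)·p = 12246 · (1/314) = 39.
E[α(G)] ≥ n − E[|E(G)|] = 157 − 39 = 118.
Numerically: ≈ 118.000000.
(This is only a lower bound; the true E[α(G)] may be larger.)

E[α(G)] ≥ 118 ≈ 118.000000.


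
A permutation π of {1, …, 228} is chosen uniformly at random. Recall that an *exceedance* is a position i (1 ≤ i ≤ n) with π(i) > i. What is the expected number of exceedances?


Write X = Σ_{i=1}^{228} X_i, where X_i = 1_{π(i) > i}.
For each fixed i, π(i) is uniform over {1, …, 228} (marginal of a uniform permutation), so P[π(i) > i] = (n − i)/n. Summing: Σ_{i=1}^{228} (n − i)/n = (0 + 1 + … + 227)/228 = 228(228 − 1)/(2·228) = (228 − 1)/2.
Hence E[X] = Σ_{i=1}^{228} (228 − i)/228 = 227/2 ≈ 113.500.

E[X] = 227/2 = 113.500.


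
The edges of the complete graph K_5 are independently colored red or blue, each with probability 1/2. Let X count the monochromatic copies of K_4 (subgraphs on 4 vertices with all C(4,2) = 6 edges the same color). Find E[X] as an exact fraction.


Let X = Σ_S X_S over the C(5, 4) = 5 subsets S of size 4, where X_S = 1 if the K_4 on S is monochromatic.
For a fixed S, the K_4 on S has C(4, 2) = 6 edges. P[all 6 edges red] = (1/2)^6, and likewise for blue, so P[monochromatic] = 2·(1/2)^6 = 2^{1 − 6} = 1/32.
By linearity of expectation: E[X] = C(5, 4) · 2^{1 − 6} = 5 · 1/32 = 5/32.
Numerically: E[X] ≈ 0.156.

E[X] = C(5,4)·2^(1−C(4,2)) = 5/32 ≈ 0.156.


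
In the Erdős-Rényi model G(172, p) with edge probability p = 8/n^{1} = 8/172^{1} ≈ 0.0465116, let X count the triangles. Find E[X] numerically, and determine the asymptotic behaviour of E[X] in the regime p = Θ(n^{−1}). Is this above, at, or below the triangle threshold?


Number of potential triangles: C(172, 3) = 833340.
Each occurs with probability p³ ≈ (0.0465116)³ ≈ 1.00620071e-04.
By linearity: E[X] = C(172, 3)·p³ ≈ 833340 · 1.00620071e-04 ≈ 83.850730.
Here α = 1, so p = 8/n is exactly at the triangle threshold p ~ 1/n. Asymptotically E[X] → c³/6 = 8³/6 = 256/3 ≈ 85.333333, a bounded constant. In this regime the triangle count is asymptotically Poisson(c³/6).

E[X] ≈ 83.850730; in regime p = Θ(1/n^{1}) E[X] stays bounded (at the triangle threshold p ~ 1/n).


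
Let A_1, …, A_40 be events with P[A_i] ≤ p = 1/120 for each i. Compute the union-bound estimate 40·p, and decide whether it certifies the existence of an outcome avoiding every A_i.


Union bound: P[∪_{i=1}^{40} A_i] ≤ Σ_i P[A_i] ≤ 40·p = 40·(1/120) = 1/3.
Numerically: 1/3 ≈ 0.3333333.
Is 1/3 < 1? YES.
Since P[∪ A_i] ≤ 1/3 < 1, the complement has P[∩ A_i^c] ≥ 1 − 1/3 = 2/3 > 0, so some outcome avoids every A_i.

40·p = 1/3 ≈ 0.3333333; existence CERTIFIED by the union bound.


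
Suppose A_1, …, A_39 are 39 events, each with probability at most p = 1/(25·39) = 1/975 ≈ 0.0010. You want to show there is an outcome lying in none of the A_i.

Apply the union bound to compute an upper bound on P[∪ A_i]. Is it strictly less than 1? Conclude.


Union bound: P[∪_{i=1}^{39} A_i] ≤ Σ_i P[A_i] ≤ 39·p = 39·(1/975) = 1/25.
Numerically: 1/25 ≈ 0.0400.
Is 1/25 < 1? YES.
Since P[∪ A_i] ≤ 1/25 < 1, the complement has P[∩ A_i^c] ≥ 1 − 1/25 = 24/25 > 0, so some outcome avoids every A_i.

39·p = 1/25 ≈ 0.0400; existence CERTIFIED by the union bound.


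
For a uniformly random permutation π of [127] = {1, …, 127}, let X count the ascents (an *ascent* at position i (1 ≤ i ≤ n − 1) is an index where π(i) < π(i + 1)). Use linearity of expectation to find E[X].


Write X = Σ X_I over i = 1, …, 126, with X_I the indicator of one ascent.
There are 126 indicators.
For each fixed i, the pair (π(i), π(i+1)) is a uniformly random ordered pair of distinct values from {1, …, 127}; by symmetry P[π(i) < π(i+1)] = 1/2.
By linearity: E[X] = 126 · (1/2) = (127 − 1) · (1/2) = 63 ≈ 63.000000.

E[X] = 63 = 63.000000.


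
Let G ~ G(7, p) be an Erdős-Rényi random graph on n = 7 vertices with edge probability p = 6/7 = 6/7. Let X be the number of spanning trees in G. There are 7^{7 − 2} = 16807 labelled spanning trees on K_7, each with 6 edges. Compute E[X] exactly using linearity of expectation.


K_7 has 7^{7 − 2} = 16807 labelled spanning trees.
For each such spanning tree H, let X_H = 1 if all 6 edges of H are present in G. Then P[X_H = 1] = p^{6} = (6/7)^{6} = 46656/117649.
Summing the indicators: E[X] = Σ_H E[X_H] = 16807 · p^{6} = 16807 · 46656/117649 = 46656/7.
Numerically: E[X] ≈ 6665.

E[X] = 16807 · (6/7)^{6} = 46656/7 ≈ 6665.


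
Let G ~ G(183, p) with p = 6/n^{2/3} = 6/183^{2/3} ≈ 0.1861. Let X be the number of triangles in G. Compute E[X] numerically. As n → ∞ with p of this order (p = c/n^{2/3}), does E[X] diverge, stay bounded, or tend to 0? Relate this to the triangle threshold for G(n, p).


Number of potential triangles: C(183, 3) = 1004731.
Each occurs with probability p³ ≈ (0.1861)³ ≈ 6.449879e-03.
By linearity: E[X] = C(183, 3)·p³ ≈ 1004731 · 6.449879e-03 ≈ 6480.3934.
Since α = 2/3 < 1, p = c/n^{2/3} ≫ 1/n is above the triangle threshold p ~ 1/n. Asymptotically E[X] ~ (c³/6)·n^{3(1−α)} = (6³/6)·n^{1} → ∞; triangles are abundant w.h.p.

E[X] ≈ 6480.3934; in regime p = Θ(1/n^{2/3}) E[X] diverges (above the triangle threshold p ~ 1/n).


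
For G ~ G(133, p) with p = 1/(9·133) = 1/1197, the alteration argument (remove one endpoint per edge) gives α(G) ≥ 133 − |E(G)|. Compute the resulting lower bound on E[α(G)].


E[|E(G)|] = C(133, 2)·p = 8778 · (1/1197) = 22/3.
E[α(G)] ≥ n − E[|E(G)|] = 133 − 22/3 = 377/3.
Numerically: ≈ 125.667.
(This is only a lower bound; the true E[α(G)] may be larger.)

E[α(G)] ≥ 377/3 ≈ 125.667.


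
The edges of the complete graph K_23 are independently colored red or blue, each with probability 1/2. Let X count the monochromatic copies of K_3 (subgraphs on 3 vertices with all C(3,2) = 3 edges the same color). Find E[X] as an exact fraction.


Let X = Σ_S X_S over the C(23, 3) = 1771 subsets S of size 3, where X_S = 1 if the K_3 on S is monochromatic.
For a fixed S, the K_3 on S has C(3, 2) = 3 edges. P[all 3 edges red] = (1/2)^3, and likewise for blue, so P[monochromatic] = 2·(1/2)^3 = 2^{1 − 3} = 1/4.
By linearity: E[X] = C(23, 3) · 2^{1 − 3} = 1771 · 1/4 = 1771/4.
Numerically: E[X] ≈ 442.750.

E[X] = C(23,3)·2^(1−C(3,2)) = 1771/4 ≈ 442.750.


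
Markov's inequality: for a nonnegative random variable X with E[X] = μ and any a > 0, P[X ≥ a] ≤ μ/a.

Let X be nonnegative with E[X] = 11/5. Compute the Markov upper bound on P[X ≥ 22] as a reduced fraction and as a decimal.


μ = E[X] = 11/5, a = 22.
Markov: P[X ≥ 22] ≤ μ/a = (11/5)/22 = 1/10.
Numerically: ≈ 0.1000.
(Since a = 22 > μ = 2.2000, the bound 1/10 is < 1 and informative.)

P[X ≥ 22] ≤ 1/10 ≈ 0.1000.


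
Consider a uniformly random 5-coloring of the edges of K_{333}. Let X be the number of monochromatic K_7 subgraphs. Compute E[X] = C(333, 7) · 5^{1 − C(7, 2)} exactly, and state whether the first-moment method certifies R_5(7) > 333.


E[X] = C(333, 7) · 5^{1 − 21} = 84549532139028 · 5^{−20} = 84549532139028/95367431640625.
As a reduced fraction: E[X] = 84549532139028/95367431640625 ≈ 0.887.
Is E[X] < 1? YES.
Since E[X] < 1, there exists a 5-coloring of K_{333} with no monochromatic K_7; hence R_5(7) > 333.

E[X] = 84549532139028/95367431640625 ≈ 0.887; E[X] < 1, so R_5(7) > 333.


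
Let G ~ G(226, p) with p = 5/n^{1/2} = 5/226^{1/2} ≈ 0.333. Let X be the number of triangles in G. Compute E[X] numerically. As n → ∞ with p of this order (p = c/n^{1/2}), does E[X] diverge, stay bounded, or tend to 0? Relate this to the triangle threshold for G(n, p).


Number of potential triangles: C(226, 3) = 1898400.
Each occurs with probability p³ ≈ (0.333)³ ≈ 3.67915e-02.
By linearity: E[X] = C(226, 3)·p³ ≈ 1898400 · 3.67915e-02 ≈ 69844.961.
Since α = 1/2 < 1, p = c/n^{1/2} ≫ 1/n is above the triangle threshold p ~ 1/n. Asymptotically E[X] ~ (c³/6)·n^{3(1−α)} = (5³/6)·n^{1.5} → ∞; triangles are abundant w.h.p.

E[X] ≈ 69844.961; in regime p = Θ(1/n^{1/2}) E[X] diverges (above the triangle threshold p ~ 1/n).


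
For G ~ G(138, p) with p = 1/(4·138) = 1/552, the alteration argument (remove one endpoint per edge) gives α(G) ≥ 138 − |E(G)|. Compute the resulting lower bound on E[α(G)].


E[|E(G)|] = C(138, 2)·p = 9453 · (1/552) = 137/8.
E[α(G)] ≥ n − E[|E(G)|] = 138 − 137/8 = 967/8.
Numerically: ≈ 120.875.
(This is only a lower bound; the true E[α(G)] may be larger.)

E[α(G)] ≥ 967/8 ≈ 120.875.


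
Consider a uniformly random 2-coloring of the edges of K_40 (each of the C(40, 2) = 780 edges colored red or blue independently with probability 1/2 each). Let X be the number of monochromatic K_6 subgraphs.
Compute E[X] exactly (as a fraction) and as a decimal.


Let X = Σ_S X_S over the C(40, 6) = 3838380 subsets S of size 6, where X_S = 1 if the K_6 on S is monochromatic.
For a fixed S, the K_6 on S has C(6, 2) = 15 edges. P[all 15 edges red] = (1/2)^15, and likewise for blue, so P[monochromatic] = 2·(1/2)^15 = 2^{1 − 15} = 1/16384.
Summing: E[X] = C(40, 6) · 2^{1 − 15} = 3838380 · 1/16384 = 959595/4096.
Numerically: E[X] ≈ 234.27612.

E[X] = C(40,6)·2^(1−C(6,2)) = 959595/4096 ≈ 234.27612.


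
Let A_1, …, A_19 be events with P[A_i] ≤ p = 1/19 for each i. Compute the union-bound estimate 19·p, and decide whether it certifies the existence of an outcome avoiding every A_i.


Union bound: P[∪_{i=1}^{19} A_i] ≤ Σ_i P[A_i] ≤ 19·p = 19·(1/19) = 1.
Numerically: 1 ≈ 1.000.
Is 1 < 1? NO.
Since the bound 1 is ≥ 1, the union bound is uninformative here; it does NOT by itself certify existence.

19·p = 1 ≈ 1.000; existence NOT certified by the union bound.


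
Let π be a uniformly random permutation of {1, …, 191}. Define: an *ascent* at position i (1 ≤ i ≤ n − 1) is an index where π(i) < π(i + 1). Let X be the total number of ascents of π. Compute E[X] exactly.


Write X = Σ X_I over i = 1, …, 190, with X_I the indicator of one ascent.
There are 190 indicators.
For each fixed i, the pair (π(i), π(i+1)) is a uniformly random ordered pair of distinct values from {1, …, 191}; by symmetry P[π(i) < π(i+1)] = 1/2.
By linearity: E[X] = 190 · (1/2) = (191 − 1) · (1/2) = 95 ≈ 95.000000.

E[X] = 95 = 95.000000.


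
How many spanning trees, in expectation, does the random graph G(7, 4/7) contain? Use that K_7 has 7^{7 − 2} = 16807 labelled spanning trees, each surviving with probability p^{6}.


K_7 has 7^{7 − 2} = 16807 labelled spanning trees.
For each such spanning tree H, let X_H = 1 if all 6 edges of H are present in G. Then P[X_H = 1] = p^{6} = (4/7)^{6} = 4096/117649.
Summing the indicators: E[X] = Σ_H E[X_H] = 16807 · p^{6} = 16807 · 4096/117649 = 4096/7.
Numerically: E[X] ≈ 585.

E[X] = 16807 · (4/7)^{6} = 4096/7 ≈ 585.


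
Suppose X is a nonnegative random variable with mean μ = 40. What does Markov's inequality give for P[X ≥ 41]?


μ = E[X] = 40, a = 41.
Markov: P[X ≥ 41] ≤ μ/a = (40)/41 = 40/41.
Numerically: ≈ 0.9756.
(Since a = 41 > μ = 40.0000, the bound 40/41 is < 1 and informative.)

P[X ≥ 41] ≤ 40/41 ≈ 0.9756.


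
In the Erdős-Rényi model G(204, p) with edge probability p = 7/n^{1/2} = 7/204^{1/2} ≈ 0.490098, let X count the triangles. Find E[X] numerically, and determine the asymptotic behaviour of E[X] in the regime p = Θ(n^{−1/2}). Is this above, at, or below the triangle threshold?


Number of potential triangles: C(204, 3) = 1394204.
Each occurs with probability p³ ≈ (0.490098)³ ≈ 1.17719625e-01.
By linearity: E[X] = C(204, 3)·p³ ≈ 1394204 · 1.17719625e-01 ≈ 164125.171651.
Since α = 1/2 < 1, p = c/n^{1/2} ≫ 1/n is above the triangle threshold p ~ 1/n. Asymptotically E[X] ~ (c³/6)·n^{3(1−α)} = (7³/6)·n^{1.5} → ∞; triangles are abundant w.h.p.

E[X] ≈ 164125.171651; in regime p = Θ(1/n^{1/2}) E[X] diverges (above the triangle threshold p ~ 1/n).


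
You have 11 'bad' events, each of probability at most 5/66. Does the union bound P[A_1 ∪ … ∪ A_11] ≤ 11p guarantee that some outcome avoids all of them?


Union bound: P[∪_{i=1}^{11} A_i] ≤ Σ_i P[A_i] ≤ 11·p = 11·(5/66) = 5/6.
Numerically: 5/6 ≈ 0.83333.
Is 5/6 < 1? YES.
Since P[∪ A_i] ≤ 5/6 < 1, the complement has P[∩ A_i^c] ≥ 1 − 5/6 = 1/6 > 0, so some outcome avoids every A_i.

11·p = 5/6 ≈ 0.83333; existence CERTIFIED by the union bound.


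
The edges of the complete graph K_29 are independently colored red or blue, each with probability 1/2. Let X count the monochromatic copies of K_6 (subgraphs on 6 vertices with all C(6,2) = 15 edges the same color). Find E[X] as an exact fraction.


Let X = Σ_S X_S over the C(29, 6) = 475020 subsets S of size 6, where X_S = 1 if the K_6 on S is monochromatic.
For a fixed S, the K_6 on S has C(6, 2) = 15 edges. P[all 15 edges red] = (1/2)^15, and likewise for blue, so P[monochromatic] = 2·(1/2)^15 = 2^{1 − 15} = 1/16384.
By linearity: E[X] = C(29, 6) · 2^{1 − 15} = 475020 · 1/16384 = 118755/4096.
Numerically: E[X] ≈ 28.9929.

E[X] = C(29,6)·2^(1−C(6,2)) = 118755/4096 ≈ 28.9929.


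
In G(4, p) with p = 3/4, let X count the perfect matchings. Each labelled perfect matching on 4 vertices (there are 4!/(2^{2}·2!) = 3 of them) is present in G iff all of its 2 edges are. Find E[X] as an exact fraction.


K_4 has 4!/(2^{2}·2!) = 3 labelled perfect matchings.
For each such perfect matching H, let X_H = 1 if all 2 edges of H are present in G. Then P[X_H = 1] = p^{2} = (3/4)^{2} = 9/16.
By linearity of expectation: E[X] = Σ_H E[X_H] = 3 · p^{2} = 3 · 9/16 = 27/16.
Numerically: E[X] ≈ 1.69.

E[X] = 3 · (3/4)^{2} = 27/16 ≈ 1.69.


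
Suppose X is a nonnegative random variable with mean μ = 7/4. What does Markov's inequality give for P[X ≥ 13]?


μ = E[X] = 7/4, a = 13.
Markov: P[X ≥ 13] ≤ μ/a = (7/4)/13 = 7/52.
Numerically: ≈ 0.13462.
(Since a = 13 > μ = 1.75000, the bound 7/52 is < 1 and informative.)

P[X ≥ 13] ≤ 7/52 ≈ 0.13462.


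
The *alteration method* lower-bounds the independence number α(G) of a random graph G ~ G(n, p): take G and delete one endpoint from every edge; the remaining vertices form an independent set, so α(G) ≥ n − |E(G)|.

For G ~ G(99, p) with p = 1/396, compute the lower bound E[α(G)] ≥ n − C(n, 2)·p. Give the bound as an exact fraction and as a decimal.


E[|E(G)|] = C(99, 2)·p = 4851 · (1/396) = 49/4.
E[α(G)] ≥ n − E[|E(G)|] = 99 − 49/4 = 347/4.
Numerically: ≈ 86.750.
(This is only a lower bound; the true E[α(G)] may be larger.)

E[α(G)] ≥ 347/4 ≈ 86.750.


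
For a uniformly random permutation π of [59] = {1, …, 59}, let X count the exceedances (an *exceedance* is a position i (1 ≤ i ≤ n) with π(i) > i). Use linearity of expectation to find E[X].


Write X = Σ_{i=1}^{59} X_i, where X_i = 1_{π(i) > i}.
For each fixed i, π(i) is uniform over {1, …, 59} (marginal of a uniform permutation), so P[π(i) > i] = (n − i)/n. Summing: Σ_{i=1}^{59} (n − i)/n = (0 + 1 + … + 58)/59 = 59(59 − 1)/(2·59) = (59 − 1)/2.
Hence E[X] = Σ_{i=1}^{59} (59 − i)/59 = 29 ≈ 29.000.

E[X] = 29 = 29.000.


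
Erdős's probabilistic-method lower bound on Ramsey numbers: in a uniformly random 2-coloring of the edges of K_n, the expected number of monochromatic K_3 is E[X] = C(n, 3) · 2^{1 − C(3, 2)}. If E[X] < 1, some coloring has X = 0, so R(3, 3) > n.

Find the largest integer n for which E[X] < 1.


We need C(n, 3) · 2^{1 − 3} < 1, i.e. C(n, 3) < 2^{3 − 1} = 4.
Check values of n near the boundary:
  n = 3: C(3, 3) = 1; 1 < 4? YES
  n = 4: C(4, 3) = 4; 4 < 4? NO
  n = 5: C(5, 3) = 10; 10 < 4? NO
  n = 6: C(6, 3) = 20; 20 < 4? NO
The largest n with C(n, 3) < 4 is n = 3 (where E[X] = 1/4 ≈ 0.25000). Hence R(3, 3) > 3, i.e. R(3, 3) ≥ 4.

Largest n = 3; hence R(3, 3) > 3.


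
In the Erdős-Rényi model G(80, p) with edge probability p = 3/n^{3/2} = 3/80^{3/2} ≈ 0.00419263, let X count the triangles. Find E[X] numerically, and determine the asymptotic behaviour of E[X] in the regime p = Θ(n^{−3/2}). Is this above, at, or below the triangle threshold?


Number of potential triangles: C(80, 3) = 82160.
Each occurs with probability p³ ≈ (0.00419263)³ ≈ 7.36985295e-08.
By linearity: E[X] = C(80, 3)·p³ ≈ 82160 · 7.36985295e-08 ≈ 0.006055.
Since α = 3/2 > 1, p = c/n^{3/2} = o(1/n) is below the triangle threshold p ~ 1/n. Asymptotically E[X] ~ (c³/6)·n^{3(1−α)} = (3³/6)·n^{-1.5} → 0, so by Markov's inequality G has no triangles w.h.p.

E[X] ≈ 0.006055; in regime p = Θ(1/n^{3/2}) E[X] tends to 0 (below the triangle threshold p ~ 1/n).


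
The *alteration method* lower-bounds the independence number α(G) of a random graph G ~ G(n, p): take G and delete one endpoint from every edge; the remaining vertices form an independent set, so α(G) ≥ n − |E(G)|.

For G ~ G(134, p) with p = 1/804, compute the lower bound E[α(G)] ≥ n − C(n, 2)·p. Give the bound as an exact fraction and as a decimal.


E[|E(G)|] = C(134, 2)·p = 8911 · (1/804) = 133/12.
E[α(G)] ≥ n − E[|E(G)|] = 134 − 133/12 = 1475/12.
Numerically: ≈ 122.917.
(This is only a lower bound; the true E[α(G)] may be larger.)

E[α(G)] ≥ 1475/12 ≈ 122.917.


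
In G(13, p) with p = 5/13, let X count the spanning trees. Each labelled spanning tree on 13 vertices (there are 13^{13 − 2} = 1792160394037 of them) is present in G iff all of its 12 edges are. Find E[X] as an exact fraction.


K_13 has 13^{13 − 2} = 1792160394037 labelled spanning trees.
For each such spanning tree H, let X_H = 1 if all 12 edges of H are present in G. Then P[X_H = 1] = p^{12} = (5/13)^{12} = 244140625/23298085122481.
Summing the indicators: E[X] = Σ_H E[X_H] = 1792160394037 · p^{12} = 1792160394037 · 244140625/23298085122481 = 244140625/13.
Numerically: E[X] ≈ 1.88e+07.

E[X] = 1792160394037 · (5/13)^{12} = 244140625/13 ≈ 1.88e+07.


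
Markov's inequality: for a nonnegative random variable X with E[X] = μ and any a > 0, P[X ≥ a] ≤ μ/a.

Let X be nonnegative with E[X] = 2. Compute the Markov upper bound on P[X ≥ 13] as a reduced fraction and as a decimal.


μ = E[X] = 2, a = 13.
Markov: P[X ≥ 13] ≤ μ/a = (2)/13 = 2/13.
Numerically: ≈ 0.154.
(Since a = 13 > μ = 2.000, the bound 2/13 is < 1 and informative.)

P[X ≥ 13] ≤ 2/13 ≈ 0.154.


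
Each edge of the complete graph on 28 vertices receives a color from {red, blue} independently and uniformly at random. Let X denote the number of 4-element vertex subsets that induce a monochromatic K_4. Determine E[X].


Let X = Σ_S X_S over the C(28, 4) = 20475 subsets S of size 4, where X_S = 1 if the K_4 on S is monochromatic.
For a fixed S, the K_4 on S has C(4, 2) = 6 edges. P[all 6 edges red] = (1/2)^6, and likewise for blue, so P[monochromatic] = 2·(1/2)^6 = 2^{1 − 6} = 1/32.
Summing: E[X] = C(28, 4) · 2^{1 − 6} = 20475 · 1/32 = 20475/32.
Numerically: E[X] ≈ 639.8438.

E[X] = C(28,4)·2^(1−C(4,2)) = 20475/32 ≈ 639.8438.


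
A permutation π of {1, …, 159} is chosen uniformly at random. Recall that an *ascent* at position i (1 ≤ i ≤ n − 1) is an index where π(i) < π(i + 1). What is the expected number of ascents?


Write X = Σ X_I over i = 1, …, 158, with X_I the indicator of one ascent.
There are 158 indicators.
For each fixed i, the pair (π(i), π(i+1)) is a uniformly random ordered pair of distinct values from {1, …, 159}; by symmetry P[π(i) < π(i+1)] = 1/2.
By linearity: E[X] = 158 · (1/2) = (159 − 1) · (1/2) = 79 ≈ 79.000.

E[X] = 79 = 79.000.


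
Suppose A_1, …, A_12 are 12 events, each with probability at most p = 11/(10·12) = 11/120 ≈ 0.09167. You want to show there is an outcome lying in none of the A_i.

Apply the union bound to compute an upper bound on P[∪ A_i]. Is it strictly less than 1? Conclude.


Union bound: P[∪_{i=1}^{12} A_i] ≤ Σ_i P[A_i] ≤ 12·p = 12·(11/120) = 11/10.
Numerically: 11/10 ≈ 1.10000.
Is 11/10 < 1? NO.
Since the bound 11/10 is ≥ 1, the union bound is uninformative here; it does NOT by itself certify existence.

12·p = 11/10 ≈ 1.10000; existence NOT certified by the union bound.


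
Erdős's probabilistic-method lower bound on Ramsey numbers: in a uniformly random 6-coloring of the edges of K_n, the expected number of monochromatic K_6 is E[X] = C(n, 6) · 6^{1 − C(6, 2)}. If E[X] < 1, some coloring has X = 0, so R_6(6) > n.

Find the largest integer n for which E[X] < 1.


We need C(n, 6) · 6^{1 − 15} < 1, i.e. C(n, 6) < 6^{15 − 1} = 78364164096.
Check values of n near the boundary:
  n = 192: C(192, 6) = 64300886496; 64300886496 < 78364164096? YES
  n = 193: C(193, 6) = 66364016544; 66364016544 < 78364164096? YES
  n = 194: C(194, 6) = 68482017072; 68482017072 < 78364164096? YES
  n = 195: C(195, 6) = 70656049360; 70656049360 < 78364164096? YES
  n = 196: C(196, 6) = 72887293024; 72887293024 < 78364164096? YES
  n = 197: C(197, 6) = 75176946208; 75176946208 < 78364164096? YES
  n = 198: C(198, 6) = 77526225777; 77526225777 < 78364164096? YES
  n = 199: C(199, 6) = 79936367511; 79936367511 < 78364164096? NO
  n = 200: C(200, 6) = 82408626300; 82408626300 < 78364164096? NO
  n = 201: C(201, 6) = 84944276340; 84944276340 < 78364164096? NO
The largest n with C(n, 6) < 78364164096 is n = 198 (where E[X] = 25842075259/26121388032 ≈ 0.989307). Hence R_6(6) > 198, i.e. R_6(6) ≥ 199.

Largest n = 198; hence R_6(6) > 198.


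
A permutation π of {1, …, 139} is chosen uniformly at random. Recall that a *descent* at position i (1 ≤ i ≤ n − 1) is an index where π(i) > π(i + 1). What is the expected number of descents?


Write X = Σ X_I over i = 1, …, 138, with X_I the indicator of one descent.
There are 138 indicators.
For each fixed i, the pair (π(i), π(i+1)) is a uniformly random ordered pair of distinct values from {1, …, 139}; by symmetry P[π(i) > π(i+1)] = 1/2.
By linearity: E[X] = 138 · (1/2) = (139 − 1) · (1/2) = 69 ≈ 69.0000.

E[X] = 69 = 69.0000.


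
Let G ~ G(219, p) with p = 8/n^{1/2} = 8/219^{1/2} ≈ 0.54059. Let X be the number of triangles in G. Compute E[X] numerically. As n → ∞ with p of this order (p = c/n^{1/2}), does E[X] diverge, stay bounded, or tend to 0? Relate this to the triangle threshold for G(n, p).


Number of potential triangles: C(219, 3) = 1726669.
Each occurs with probability p³ ≈ (0.54059)³ ≈ 1.57980611e-01.
By linearity: E[X] = C(219, 3)·p³ ≈ 1726669 · 1.57980611e-01 ≈ 272780.223339.
Since α = 1/2 < 1, p = c/n^{1/2} ≫ 1/n is above the triangle threshold p ~ 1/n. Asymptotically E[X] ~ (c³/6)·n^{3(1−α)} = (8³/6)·n^{1.5} → ∞; triangles are abundant w.h.p.

E[X] ≈ 272780.223339; in regime p = Θ(1/n^{1/2}) E[X] diverges (above the triangle threshold p ~ 1/n).


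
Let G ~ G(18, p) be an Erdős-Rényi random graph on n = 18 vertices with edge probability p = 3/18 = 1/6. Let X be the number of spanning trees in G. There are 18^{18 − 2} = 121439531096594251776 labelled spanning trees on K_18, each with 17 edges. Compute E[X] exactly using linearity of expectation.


K_18 has 18^{18 − 2} = 121439531096594251776 labelled spanning trees.
For each such spanning tree H, let X_H = 1 if all 17 edges of H are present in G. Then P[X_H = 1] = p^{17} = (1/6)^{17} = 1/16926659444736.
Summing the indicators: E[X] = Σ_H E[X_H] = 121439531096594251776 · p^{17} = 121439531096594251776 · 1/16926659444736 = 14348907/2.
Numerically: E[X] ≈ 7.174e+06.

E[X] = 121439531096594251776 · (1/6)^{17} = 14348907/2 ≈ 7.174e+06.


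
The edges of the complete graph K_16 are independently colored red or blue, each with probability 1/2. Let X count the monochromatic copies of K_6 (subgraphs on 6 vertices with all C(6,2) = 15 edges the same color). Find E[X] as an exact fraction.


Let X = Σ_S X_S over the C(16, 6) = 8008 subsets S of size 6, where X_S = 1 if the K_6 on S is monochromatic.
For a fixed S, the K_6 on S has C(6, 2) = 15 edges. P[all 15 edges red] = (1/2)^15, and likewise for blue, so P[monochromatic] = 2·(1/2)^15 = 2^{1 − 15} = 1/16384.
Summing: E[X] = C(16, 6) · 2^{1 − 15} = 8008 · 1/16384 = 1001/2048.
Numerically: E[X] ≈ 0.48877.

E[X] = C(16,6)·2^(1−C(6,2)) = 1001/2048 ≈ 0.48877.


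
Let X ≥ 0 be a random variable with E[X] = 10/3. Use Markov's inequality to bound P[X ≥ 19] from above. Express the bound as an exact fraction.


μ = E[X] = 10/3, a = 19.
Markov: P[X ≥ 19] ≤ μ/a = (10/3)/19 = 10/57.
Numerically: ≈ 0.175439.
(Since a = 19 > μ = 3.333333, the bound 10/57 is < 1 and informative.)

P[X ≥ 19] ≤ 10/57 ≈ 0.175439.


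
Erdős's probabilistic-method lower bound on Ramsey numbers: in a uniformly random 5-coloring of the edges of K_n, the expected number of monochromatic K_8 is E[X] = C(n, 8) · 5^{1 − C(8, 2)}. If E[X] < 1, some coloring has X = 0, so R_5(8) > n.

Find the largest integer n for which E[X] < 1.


We need C(n, 8) · 5^{1 − 28} < 1, i.e. C(n, 8) < 5^{28 − 1} = 7450580596923828125.
Check values of n near the boundary:
  n = 859: C(859, 8) = 7115855595170747139; 7115855595170747139 < 7450580596923828125? YES
  n = 860: C(860, 8) = 7182671140665308145; 7182671140665308145 < 7450580596923828125? YES
  n = 861: C(861, 8) = 7250034996615275865; 7250034996615275865 < 7450580596923828125? YES
  n = 862: C(862, 8) = 7317951015318931845; 7317951015318931845 < 7450580596923828125? YES
  n = 863: C(863, 8) = 7386423071602617757; 7386423071602617757 < 7450580596923828125? YES
  n = 864: C(864, 8) = 7455455062926006708; 7455455062926006708 < 7450580596923828125? NO
  n = 865: C(865, 8) = 7525050909487743060; 7525050909487743060 < 7450580596923828125? NO
  n = 866: C(866, 8) = 7595214554331451620; 7595214554331451620 < 7450580596923828125? NO
The largest n with C(n, 8) < 7450580596923828125 is n = 863 (where E[X] = 7386423071602617757/7450580596923828125 ≈ 0.991389). Hence R_5(8) > 863, i.e. R_5(8) ≥ 864.

Largest n = 863; hence R_5(8) > 863.


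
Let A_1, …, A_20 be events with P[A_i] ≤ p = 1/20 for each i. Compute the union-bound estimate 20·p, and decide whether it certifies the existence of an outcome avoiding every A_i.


Union bound: P[∪_{i=1}^{20} A_i] ≤ Σ_i P[A_i] ≤ 20·p = 20·(1/20) = 1.
Numerically: 1 ≈ 1.000.
Is 1 < 1? NO.
Since the bound 1 is ≥ 1, the union bound is uninformative here; it does NOT by itself certify existence.

20·p = 1 ≈ 1.000; existence NOT certified by the union bound.


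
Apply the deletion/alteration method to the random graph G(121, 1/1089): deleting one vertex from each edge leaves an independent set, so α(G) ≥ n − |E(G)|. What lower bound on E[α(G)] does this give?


E[|E(G)|] = C(121, 2)·p = 7260 · (1/1089) = 20/3.
E[α(G)] ≥ n − E[|E(G)|] = 121 − 20/3 = 343/3.
Numerically: ≈ 114.3333.
(This is only a lower bound; the true E[α(G)] may be larger.)

E[α(G)] ≥ 343/3 ≈ 114.3333.


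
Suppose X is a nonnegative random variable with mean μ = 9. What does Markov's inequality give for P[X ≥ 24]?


μ = E[X] = 9, a = 24.
Markov: P[X ≥ 24] ≤ μ/a = (9)/24 = 3/8.
Numerically: ≈ 0.375000.
(Since a = 24 > μ = 9.000000, the bound 3/8 is < 1 and informative.)

P[X ≥ 24] ≤ 3/8 ≈ 0.375000.


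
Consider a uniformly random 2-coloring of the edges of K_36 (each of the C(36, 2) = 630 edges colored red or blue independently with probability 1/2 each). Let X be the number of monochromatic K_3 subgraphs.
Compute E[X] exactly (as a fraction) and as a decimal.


Let X = Σ_S X_S over the C(36, 3) = 7140 subsets S of size 3, where X_S = 1 if the K_3 on S is monochromatic.
For a fixed S, the K_3 on S has C(3, 2) = 3 edges. P[all 3 edges red] = (1/2)^3, and likewise for blue, so P[monochromatic] = 2·(1/2)^3 = 2^{1 − 3} = 1/4.
By linearity of expectation: E[X] = C(36, 3) · 2^{1 − 3} = 7140 · 1/4 = 1785.
Numerically: E[X] ≈ 1785.00000.

E[X] = C(36,3)·2^(1−C(3,2)) = 1785 ≈ 1785.00000.


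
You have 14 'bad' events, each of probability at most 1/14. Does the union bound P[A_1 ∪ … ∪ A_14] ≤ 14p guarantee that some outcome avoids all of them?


Union bound: P[∪_{i=1}^{14} A_i] ≤ Σ_i P[A_i] ≤ 14·p = 14·(1/14) = 1.
Numerically: 1 ≈ 1.0000.
Is 1 < 1? NO.
Since the bound 1 is ≥ 1, the union bound is uninformative here; it does NOT by itself certify existence.

14·p = 1 ≈ 1.0000; existence NOT certified by the union bound.


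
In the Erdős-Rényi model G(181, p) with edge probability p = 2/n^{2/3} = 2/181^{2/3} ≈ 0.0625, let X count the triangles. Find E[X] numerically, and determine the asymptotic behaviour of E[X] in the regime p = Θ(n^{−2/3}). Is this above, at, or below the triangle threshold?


Number of potential triangles: C(181, 3) = 971970.
Each occurs with probability p³ ≈ (0.0625)³ ≈ 2.441928e-04.
By linearity: E[X] = C(181, 3)·p³ ≈ 971970 · 2.441928e-04 ≈ 237.3481.
Since α = 2/3 < 1, p = c/n^{2/3} ≫ 1/n is above the triangle threshold p ~ 1/n. Asymptotically E[X] ~ (c³/6)·n^{3(1−α)} = (2³/6)·n^{1} → ∞; triangles are abundant w.h.p.

E[X] ≈ 237.3481; in regime p = Θ(1/n^{2/3}) E[X] diverges (above the triangle threshold p ~ 1/n).


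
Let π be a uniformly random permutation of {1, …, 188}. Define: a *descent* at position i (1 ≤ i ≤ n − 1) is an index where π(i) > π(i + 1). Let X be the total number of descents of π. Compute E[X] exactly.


Write X = Σ X_I over i = 1, …, 187, with X_I the indicator of one descent.
There are 187 indicators.
For each fixed i, the pair (π(i), π(i+1)) is a uniformly random ordered pair of distinct values from {1, …, 188}; by symmetry P[π(i) > π(i+1)] = 1/2.
By linearity: E[X] = 187 · (1/2) = (188 − 1) · (1/2) = 187/2 ≈ 93.500000.

E[X] = 187/2 = 93.500000.


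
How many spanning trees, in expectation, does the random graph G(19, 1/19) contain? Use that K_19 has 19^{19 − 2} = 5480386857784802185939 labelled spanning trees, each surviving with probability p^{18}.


K_19 has 19^{19 − 2} = 5480386857784802185939 labelled spanning trees.
For each such spanning tree H, let X_H = 1 if all 18 edges of H are present in G. Then P[X_H = 1] = p^{18} = (1/19)^{18} = 1/104127350297911241532841.
By linearity of expectation: E[X] = Σ_H E[X_H] = 5480386857784802185939 · p^{18} = 5480386857784802185939 · 1/104127350297911241532841 = 1/19.
Numerically: E[X] ≈ 0.05263.

E[X] = 5480386857784802185939 · (1/19)^{18} = 1/19 ≈ 0.05263.


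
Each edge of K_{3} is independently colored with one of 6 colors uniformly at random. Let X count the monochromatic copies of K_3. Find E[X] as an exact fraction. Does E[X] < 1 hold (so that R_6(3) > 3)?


E[X] = C(3, 3) · 6^{1 − 3} = 1 · 6^{−2} = 1/36.
As a reduced fraction: E[X] = 1/36 ≈ 0.028.
Is E[X] < 1? YES.
Since E[X] < 1, there exists a 6-coloring of K_{3} with no monochromatic K_3; hence R_6(3) > 3.

E[X] = 1/36 ≈ 0.028; E[X] < 1, so R_6(3) > 3.


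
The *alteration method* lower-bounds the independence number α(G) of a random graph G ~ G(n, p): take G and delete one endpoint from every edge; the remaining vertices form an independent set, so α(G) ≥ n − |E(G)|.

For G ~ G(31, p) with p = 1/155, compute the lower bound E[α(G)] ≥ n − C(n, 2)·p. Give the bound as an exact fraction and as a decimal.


E[|E(G)|] = C(31, 2)·p = 465 · (1/155) = 3.
E[α(G)] ≥ n − E[|E(G)|] = 31 − 3 = 28.
Numerically: ≈ 28.000000.
(This is only a lower bound; the true E[α(G)] may be larger.)

E[α(G)] ≥ 28 ≈ 28.000000.


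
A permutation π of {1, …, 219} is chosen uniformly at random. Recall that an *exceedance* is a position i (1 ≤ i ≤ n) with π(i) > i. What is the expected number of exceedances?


Write X = Σ_{i=1}^{219} X_i, where X_i = 1_{π(i) > i}.
For each fixed i, π(i) is uniform over {1, …, 219} (marginal of a uniform permutation), so P[π(i) > i] = (n − i)/n. Summing: Σ_{i=1}^{219} (n − i)/n = (0 + 1 + … + 218)/219 = 219(219 − 1)/(2·219) = (219 − 1)/2.
Hence E[X] = Σ_{i=1}^{219} (219 − i)/219 = 109 ≈ 109.0000.

E[X] = 109 = 109.0000.


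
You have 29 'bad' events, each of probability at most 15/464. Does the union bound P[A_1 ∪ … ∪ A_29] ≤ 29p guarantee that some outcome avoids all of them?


Union bound: P[∪_{i=1}^{29} A_i] ≤ Σ_i P[A_i] ≤ 29·p = 29·(15/464) = 15/16.
Numerically: 15/16 ≈ 0.9375000.
Is 15/16 < 1? YES.
Since P[∪ A_i] ≤ 15/16 < 1, the complement has P[∩ A_i^c] ≥ 1 − 15/16 = 1/16 > 0, so some outcome avoids every A_i.

29·p = 15/16 ≈ 0.9375000; existence CERTIFIED by the union bound.
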